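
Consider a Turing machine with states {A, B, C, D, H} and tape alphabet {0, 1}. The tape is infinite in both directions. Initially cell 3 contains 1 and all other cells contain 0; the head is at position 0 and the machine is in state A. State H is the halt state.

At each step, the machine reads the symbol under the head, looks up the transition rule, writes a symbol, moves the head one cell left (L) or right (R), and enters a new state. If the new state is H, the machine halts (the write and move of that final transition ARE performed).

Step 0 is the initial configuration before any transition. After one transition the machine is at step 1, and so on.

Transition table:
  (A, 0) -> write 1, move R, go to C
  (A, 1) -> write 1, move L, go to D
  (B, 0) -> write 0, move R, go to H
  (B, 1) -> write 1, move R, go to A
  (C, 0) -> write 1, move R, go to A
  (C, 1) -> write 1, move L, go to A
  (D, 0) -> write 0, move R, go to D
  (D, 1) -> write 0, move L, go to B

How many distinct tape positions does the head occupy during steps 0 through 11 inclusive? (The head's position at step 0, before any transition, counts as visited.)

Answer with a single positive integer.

Answer: 5

Derivation:
Step 1: in state A at pos 0, read 0 -> (A,0)->write 1,move R,goto C. Now: state=C, head=1, tape[-1..4]=010010 (head:   ^)
Step 2: in state C at pos 1, read 0 -> (C,0)->write 1,move R,goto A. Now: state=A, head=2, tape[-1..4]=011010 (head:    ^)
Step 3: in state A at pos 2, read 0 -> (A,0)->write 1,move R,goto C. Now: state=C, head=3, tape[-1..4]=011110 (head:     ^)
Step 4: in state C at pos 3, read 1 -> (C,1)->write 1,move L,goto A. Now: state=A, head=2, tape[-1..4]=011110 (head:    ^)
Step 5: in state A at pos 2, read 1 -> (A,1)->write 1,move L,goto D. Now: state=D, head=1, tape[-1..4]=011110 (head:   ^)
Step 6: in state D at pos 1, read 1 -> (D,1)->write 0,move L,goto B. Now: state=B, head=0, tape[-1..4]=010110 (head:  ^)
Step 7: in state B at pos 0, read 1 -> (B,1)->write 1,move R,goto A. Now: state=A, head=1, tape[-1..4]=010110 (head:   ^)
Step 8: in state A at pos 1, read 0 -> (A,0)->write 1,move R,goto C. Now: state=C, head=2, tape[-1..4]=011110 (head:    ^)
Step 9: in state C at pos 2, read 1 -> (C,1)->write 1,move L,goto A. Now: state=A, head=1, tape[-1..4]=011110 (head:   ^)
Step 10: in state A at pos 1, read 1 -> (A,1)->write 1,move L,goto D. Now: state=D, head=0, tape[-1..4]=011110 (head:  ^)
Step 11: in state D at pos 0, read 1 -> (D,1)->write 0,move L,goto B. Now: state=B, head=-1, tape[-2..4]=0001110 (head:  ^)
Head positions at steps 0..11: starting at 0, distinct positions visited = {-1, 0, 1, 2, 3} -> 5 position(s)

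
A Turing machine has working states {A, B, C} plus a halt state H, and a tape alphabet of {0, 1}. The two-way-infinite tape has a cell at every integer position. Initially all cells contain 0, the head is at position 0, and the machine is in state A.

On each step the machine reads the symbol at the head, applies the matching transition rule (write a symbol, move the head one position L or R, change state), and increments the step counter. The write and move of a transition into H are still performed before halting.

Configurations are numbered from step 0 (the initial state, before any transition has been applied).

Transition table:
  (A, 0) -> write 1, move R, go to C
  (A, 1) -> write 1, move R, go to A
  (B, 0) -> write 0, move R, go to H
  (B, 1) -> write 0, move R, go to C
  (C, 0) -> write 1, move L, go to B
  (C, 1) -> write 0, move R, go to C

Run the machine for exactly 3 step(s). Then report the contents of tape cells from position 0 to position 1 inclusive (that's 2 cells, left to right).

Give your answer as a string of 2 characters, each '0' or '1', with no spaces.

Answer: 01

Derivation:
Step 1: in state A at pos 0, read 0 -> (A,0)->write 1,move R,goto C. Now: state=C, head=1, tape[-1..2]=0100 (head:   ^)
Step 2: in state C at pos 1, read 0 -> (C,0)->write 1,move L,goto B. Now: state=B, head=0, tape[-1..2]=0110 (head:  ^)
Step 3: in state B at pos 0, read 1 -> (B,1)->write 0,move R,goto C. Now: state=C, head=1, tape[-1..2]=0010 (head:   ^)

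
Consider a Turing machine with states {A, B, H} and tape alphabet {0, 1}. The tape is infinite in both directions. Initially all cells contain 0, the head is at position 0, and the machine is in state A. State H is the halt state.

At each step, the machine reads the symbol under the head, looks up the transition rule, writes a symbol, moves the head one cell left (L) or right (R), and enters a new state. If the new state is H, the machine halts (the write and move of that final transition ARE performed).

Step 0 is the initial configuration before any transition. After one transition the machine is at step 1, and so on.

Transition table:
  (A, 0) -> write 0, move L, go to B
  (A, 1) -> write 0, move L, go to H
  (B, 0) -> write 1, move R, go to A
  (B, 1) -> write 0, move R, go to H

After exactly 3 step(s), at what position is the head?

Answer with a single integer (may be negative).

Answer: -1

Derivation:
Step 1: in state A at pos 0, read 0 -> (A,0)->write 0,move L,goto B. Now: state=B, head=-1, tape[-2..1]=0000 (head:  ^)
Step 2: in state B at pos -1, read 0 -> (B,0)->write 1,move R,goto A. Now: state=A, head=0, tape[-2..1]=0100 (head:   ^)
Step 3: in state A at pos 0, read 0 -> (A,0)->write 0,move L,goto B. Now: state=B, head=-1, tape[-2..1]=0100 (head:  ^)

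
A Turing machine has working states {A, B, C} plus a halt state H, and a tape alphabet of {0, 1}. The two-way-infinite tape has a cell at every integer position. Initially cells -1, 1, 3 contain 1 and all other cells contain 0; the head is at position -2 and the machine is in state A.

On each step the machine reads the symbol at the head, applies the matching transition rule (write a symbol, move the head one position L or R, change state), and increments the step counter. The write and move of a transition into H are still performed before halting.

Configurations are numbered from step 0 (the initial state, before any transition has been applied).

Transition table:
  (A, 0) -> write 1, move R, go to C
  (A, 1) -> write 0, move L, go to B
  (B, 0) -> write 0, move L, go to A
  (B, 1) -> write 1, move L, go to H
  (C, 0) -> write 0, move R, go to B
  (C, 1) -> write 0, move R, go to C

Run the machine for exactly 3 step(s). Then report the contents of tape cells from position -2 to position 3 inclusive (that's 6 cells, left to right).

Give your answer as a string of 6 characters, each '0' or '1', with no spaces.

Answer: 100101

Derivation:
Step 1: in state A at pos -2, read 0 -> (A,0)->write 1,move R,goto C. Now: state=C, head=-1, tape[-3..4]=01101010 (head:   ^)
Step 2: in state C at pos -1, read 1 -> (C,1)->write 0,move R,goto C. Now: state=C, head=0, tape[-3..4]=01001010 (head:    ^)
Step 3: in state C at pos 0, read 0 -> (C,0)->write 0,move R,goto B. Now: state=B, head=1, tape[-3..4]=01001010 (head:     ^)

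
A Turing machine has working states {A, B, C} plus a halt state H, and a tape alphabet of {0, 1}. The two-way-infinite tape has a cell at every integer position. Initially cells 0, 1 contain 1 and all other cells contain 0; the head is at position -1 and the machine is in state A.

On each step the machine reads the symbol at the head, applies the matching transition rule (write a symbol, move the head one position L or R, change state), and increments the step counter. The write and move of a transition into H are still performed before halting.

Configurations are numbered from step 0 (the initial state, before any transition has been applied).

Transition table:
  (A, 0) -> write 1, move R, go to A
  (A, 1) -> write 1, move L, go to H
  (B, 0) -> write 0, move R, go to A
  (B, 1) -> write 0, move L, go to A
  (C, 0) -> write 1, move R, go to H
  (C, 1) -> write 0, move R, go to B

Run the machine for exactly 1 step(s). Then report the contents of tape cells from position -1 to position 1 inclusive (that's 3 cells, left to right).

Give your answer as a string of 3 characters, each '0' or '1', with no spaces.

Answer: 111

Derivation:
Step 1: in state A at pos -1, read 0 -> (A,0)->write 1,move R,goto A. Now: state=A, head=0, tape[-2..2]=01110 (head:   ^)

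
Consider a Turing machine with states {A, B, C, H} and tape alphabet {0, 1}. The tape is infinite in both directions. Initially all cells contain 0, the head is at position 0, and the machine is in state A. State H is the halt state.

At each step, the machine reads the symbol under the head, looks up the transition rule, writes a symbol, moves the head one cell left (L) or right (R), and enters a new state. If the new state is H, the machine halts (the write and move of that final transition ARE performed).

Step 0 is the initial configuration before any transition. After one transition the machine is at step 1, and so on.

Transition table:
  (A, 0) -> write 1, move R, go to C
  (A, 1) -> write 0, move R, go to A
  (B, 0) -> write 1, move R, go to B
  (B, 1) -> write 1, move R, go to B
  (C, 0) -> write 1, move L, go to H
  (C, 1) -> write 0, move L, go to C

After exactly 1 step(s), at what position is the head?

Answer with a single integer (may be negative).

Answer: 1

Derivation:
Step 1: in state A at pos 0, read 0 -> (A,0)->write 1,move R,goto C. Now: state=C, head=1, tape[-1..2]=0100 (head:   ^)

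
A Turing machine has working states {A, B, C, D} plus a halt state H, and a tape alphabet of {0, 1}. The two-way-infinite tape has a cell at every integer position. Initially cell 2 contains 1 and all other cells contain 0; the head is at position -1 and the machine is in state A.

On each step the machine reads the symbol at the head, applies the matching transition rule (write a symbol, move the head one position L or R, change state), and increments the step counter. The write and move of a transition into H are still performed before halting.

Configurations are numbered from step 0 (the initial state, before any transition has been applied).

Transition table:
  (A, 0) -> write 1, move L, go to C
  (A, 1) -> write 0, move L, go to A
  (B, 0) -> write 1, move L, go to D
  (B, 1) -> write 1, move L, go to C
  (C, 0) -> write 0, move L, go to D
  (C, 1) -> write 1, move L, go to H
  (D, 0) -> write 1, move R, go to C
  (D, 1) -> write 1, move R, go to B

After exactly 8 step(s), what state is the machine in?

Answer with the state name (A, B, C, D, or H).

Step 1: in state A at pos -1, read 0 -> (A,0)->write 1,move L,goto C. Now: state=C, head=-2, tape[-3..3]=0010010 (head:  ^)
Step 2: in state C at pos -2, read 0 -> (C,0)->write 0,move L,goto D. Now: state=D, head=-3, tape[-4..3]=00010010 (head:  ^)
Step 3: in state D at pos -3, read 0 -> (D,0)->write 1,move R,goto C. Now: state=C, head=-2, tape[-4..3]=01010010 (head:   ^)
Step 4: in state C at pos -2, read 0 -> (C,0)->write 0,move L,goto D. Now: state=D, head=-3, tape[-4..3]=01010010 (head:  ^)
Step 5: in state D at pos -3, read 1 -> (D,1)->write 1,move R,goto B. Now: state=B, head=-2, tape[-4..3]=01010010 (head:   ^)
Step 6: in state B at pos -2, read 0 -> (B,0)->write 1,move L,goto D. Now: state=D, head=-3, tape[-4..3]=01110010 (head:  ^)
Step 7: in state D at pos -3, read 1 -> (D,1)->write 1,move R,goto B. Now: state=B, head=-2, tape[-4..3]=01110010 (head:   ^)
Step 8: in state B at pos -2, read 1 -> (B,1)->write 1,move L,goto C. Now: state=C, head=-3, tape[-4..3]=01110010 (head:  ^)

Answer: C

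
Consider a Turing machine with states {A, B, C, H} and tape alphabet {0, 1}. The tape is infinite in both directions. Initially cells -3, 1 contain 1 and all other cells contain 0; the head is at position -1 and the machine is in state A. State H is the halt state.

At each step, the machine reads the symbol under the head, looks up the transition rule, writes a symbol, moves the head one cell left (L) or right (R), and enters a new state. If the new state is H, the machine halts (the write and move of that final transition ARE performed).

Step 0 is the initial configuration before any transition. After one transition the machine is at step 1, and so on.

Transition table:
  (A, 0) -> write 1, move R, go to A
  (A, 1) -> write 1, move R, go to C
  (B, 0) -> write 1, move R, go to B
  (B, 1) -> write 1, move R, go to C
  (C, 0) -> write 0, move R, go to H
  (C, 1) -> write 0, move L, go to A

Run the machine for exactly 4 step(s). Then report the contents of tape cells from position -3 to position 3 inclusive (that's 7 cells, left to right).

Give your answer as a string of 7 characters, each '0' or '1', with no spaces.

Answer: 1011100

Derivation:
Step 1: in state A at pos -1, read 0 -> (A,0)->write 1,move R,goto A. Now: state=A, head=0, tape[-4..2]=0101010 (head:     ^)
Step 2: in state A at pos 0, read 0 -> (A,0)->write 1,move R,goto A. Now: state=A, head=1, tape[-4..2]=0101110 (head:      ^)
Step 3: in state A at pos 1, read 1 -> (A,1)->write 1,move R,goto C. Now: state=C, head=2, tape[-4..3]=01011100 (head:       ^)
Step 4: in state C at pos 2, read 0 -> (C,0)->write 0,move R,goto H. Now: state=H, head=3, tape[-4..4]=010111000 (head:        ^)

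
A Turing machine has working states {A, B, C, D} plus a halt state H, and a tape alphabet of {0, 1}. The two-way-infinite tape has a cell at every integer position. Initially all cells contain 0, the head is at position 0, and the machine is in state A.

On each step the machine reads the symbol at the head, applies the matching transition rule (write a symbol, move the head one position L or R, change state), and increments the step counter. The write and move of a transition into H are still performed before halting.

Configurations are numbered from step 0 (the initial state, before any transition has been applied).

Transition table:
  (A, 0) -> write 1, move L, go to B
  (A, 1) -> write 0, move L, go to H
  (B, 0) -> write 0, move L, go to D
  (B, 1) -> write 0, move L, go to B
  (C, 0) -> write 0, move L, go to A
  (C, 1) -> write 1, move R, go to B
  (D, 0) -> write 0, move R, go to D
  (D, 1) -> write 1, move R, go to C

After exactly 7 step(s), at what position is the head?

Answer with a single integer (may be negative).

Answer: -1

Derivation:
Step 1: in state A at pos 0, read 0 -> (A,0)->write 1,move L,goto B. Now: state=B, head=-1, tape[-2..1]=0010 (head:  ^)
Step 2: in state B at pos -1, read 0 -> (B,0)->write 0,move L,goto D. Now: state=D, head=-2, tape[-3..1]=00010 (head:  ^)
Step 3: in state D at pos -2, read 0 -> (D,0)->write 0,move R,goto D. Now: state=D, head=-1, tape[-3..1]=00010 (head:   ^)
Step 4: in state D at pos -1, read 0 -> (D,0)->write 0,move R,goto D. Now: state=D, head=0, tape[-3..1]=00010 (head:    ^)
Step 5: in state D at pos 0, read 1 -> (D,1)->write 1,move R,goto C. Now: state=C, head=1, tape[-3..2]=000100 (head:     ^)
Step 6: in state C at pos 1, read 0 -> (C,0)->write 0,move L,goto A. Now: state=A, head=0, tape[-3..2]=000100 (head:    ^)
Step 7: in state A at pos 0, read 1 -> (A,1)->write 0,move L,goto H. Now: state=H, head=-1, tape[-3..2]=000000 (head:   ^)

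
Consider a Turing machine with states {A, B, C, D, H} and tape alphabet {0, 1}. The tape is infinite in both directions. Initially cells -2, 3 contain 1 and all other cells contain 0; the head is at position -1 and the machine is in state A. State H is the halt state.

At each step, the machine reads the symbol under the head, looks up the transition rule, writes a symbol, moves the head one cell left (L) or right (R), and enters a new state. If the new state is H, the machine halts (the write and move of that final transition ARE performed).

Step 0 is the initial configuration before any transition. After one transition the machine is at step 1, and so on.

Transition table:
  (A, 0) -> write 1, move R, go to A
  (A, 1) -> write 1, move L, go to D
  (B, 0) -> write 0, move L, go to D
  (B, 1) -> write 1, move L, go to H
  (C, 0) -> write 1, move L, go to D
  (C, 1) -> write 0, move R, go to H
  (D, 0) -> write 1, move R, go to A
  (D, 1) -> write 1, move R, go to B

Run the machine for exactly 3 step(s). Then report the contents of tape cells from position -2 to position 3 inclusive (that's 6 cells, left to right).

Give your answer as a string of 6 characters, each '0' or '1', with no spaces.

Step 1: in state A at pos -1, read 0 -> (A,0)->write 1,move R,goto A. Now: state=A, head=0, tape[-3..4]=01100010 (head:    ^)
Step 2: in state A at pos 0, read 0 -> (A,0)->write 1,move R,goto A. Now: state=A, head=1, tape[-3..4]=01110010 (head:     ^)
Step 3: in state A at pos 1, read 0 -> (A,0)->write 1,move R,goto A. Now: state=A, head=2, tape[-3..4]=01111010 (head:      ^)

Answer: 111101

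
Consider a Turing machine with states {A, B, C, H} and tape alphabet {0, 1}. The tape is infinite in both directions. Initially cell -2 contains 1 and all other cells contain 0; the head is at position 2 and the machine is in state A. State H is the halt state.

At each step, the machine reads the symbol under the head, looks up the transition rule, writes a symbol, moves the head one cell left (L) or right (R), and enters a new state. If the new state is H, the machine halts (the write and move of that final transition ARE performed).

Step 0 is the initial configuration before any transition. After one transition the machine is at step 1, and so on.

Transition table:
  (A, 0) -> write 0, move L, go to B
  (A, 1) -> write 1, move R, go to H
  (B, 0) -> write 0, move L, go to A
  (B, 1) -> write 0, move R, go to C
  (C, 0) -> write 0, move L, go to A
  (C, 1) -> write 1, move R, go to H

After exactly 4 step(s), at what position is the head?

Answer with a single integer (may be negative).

Answer: -2

Derivation:
Step 1: in state A at pos 2, read 0 -> (A,0)->write 0,move L,goto B. Now: state=B, head=1, tape[-3..3]=0100000 (head:     ^)
Step 2: in state B at pos 1, read 0 -> (B,0)->write 0,move L,goto A. Now: state=A, head=0, tape[-3..3]=0100000 (head:    ^)
Step 3: in state A at pos 0, read 0 -> (A,0)->write 0,move L,goto B. Now: state=B, head=-1, tape[-3..3]=0100000 (head:   ^)
Step 4: in state B at pos -1, read 0 -> (B,0)->write 0,move L,goto A. Now: state=A, head=-2, tape[-3..3]=0100000 (head:  ^)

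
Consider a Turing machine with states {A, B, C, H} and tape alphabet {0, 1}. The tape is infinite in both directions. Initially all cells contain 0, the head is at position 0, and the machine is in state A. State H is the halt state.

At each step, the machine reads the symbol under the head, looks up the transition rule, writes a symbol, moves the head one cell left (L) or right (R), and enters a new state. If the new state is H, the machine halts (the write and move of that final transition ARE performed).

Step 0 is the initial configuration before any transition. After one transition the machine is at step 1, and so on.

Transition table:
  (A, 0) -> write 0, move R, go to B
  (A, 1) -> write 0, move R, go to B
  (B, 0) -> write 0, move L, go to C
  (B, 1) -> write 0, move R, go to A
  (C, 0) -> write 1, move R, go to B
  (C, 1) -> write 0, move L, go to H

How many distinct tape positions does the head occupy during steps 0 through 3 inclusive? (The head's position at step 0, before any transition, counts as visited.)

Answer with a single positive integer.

Step 1: in state A at pos 0, read 0 -> (A,0)->write 0,move R,goto B. Now: state=B, head=1, tape[-1..2]=0000 (head:   ^)
Step 2: in state B at pos 1, read 0 -> (B,0)->write 0,move L,goto C. Now: state=C, head=0, tape[-1..2]=0000 (head:  ^)
Step 3: in state C at pos 0, read 0 -> (C,0)->write 1,move R,goto B. Now: state=B, head=1, tape[-1..2]=0100 (head:   ^)
Head positions at steps 0..3: starting at 0, distinct positions visited = {0, 1} -> 2 position(s)

Answer: 2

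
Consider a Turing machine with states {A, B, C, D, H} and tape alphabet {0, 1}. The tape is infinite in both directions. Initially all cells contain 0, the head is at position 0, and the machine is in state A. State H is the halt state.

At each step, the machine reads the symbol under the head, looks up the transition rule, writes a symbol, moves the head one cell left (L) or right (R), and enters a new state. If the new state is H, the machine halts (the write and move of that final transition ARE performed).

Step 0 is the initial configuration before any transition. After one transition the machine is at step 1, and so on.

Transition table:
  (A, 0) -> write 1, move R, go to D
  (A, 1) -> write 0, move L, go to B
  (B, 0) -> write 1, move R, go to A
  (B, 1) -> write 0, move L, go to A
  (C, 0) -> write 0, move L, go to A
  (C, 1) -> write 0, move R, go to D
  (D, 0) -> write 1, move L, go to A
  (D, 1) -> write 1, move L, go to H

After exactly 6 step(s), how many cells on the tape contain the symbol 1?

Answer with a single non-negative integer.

Answer: 3

Derivation:
Step 1: in state A at pos 0, read 0 -> (A,0)->write 1,move R,goto D. Now: state=D, head=1, tape[-1..2]=0100 (head:   ^)
Step 2: in state D at pos 1, read 0 -> (D,0)->write 1,move L,goto A. Now: state=A, head=0, tape[-1..2]=0110 (head:  ^)
Step 3: in state A at pos 0, read 1 -> (A,1)->write 0,move L,goto B. Now: state=B, head=-1, tape[-2..2]=00010 (head:  ^)
Step 4: in state B at pos -1, read 0 -> (B,0)->write 1,move R,goto A. Now: state=A, head=0, tape[-2..2]=01010 (head:   ^)
Step 5: in state A at pos 0, read 0 -> (A,0)->write 1,move R,goto D. Now: state=D, head=1, tape[-2..2]=01110 (head:    ^)
Step 6: in state D at pos 1, read 1 -> (D,1)->write 1,move L,goto H. Now: state=H, head=0, tape[-2..2]=01110 (head:   ^)
Cells containing 1 after step 6: {-1, 0, 1} -> 3 cell(s)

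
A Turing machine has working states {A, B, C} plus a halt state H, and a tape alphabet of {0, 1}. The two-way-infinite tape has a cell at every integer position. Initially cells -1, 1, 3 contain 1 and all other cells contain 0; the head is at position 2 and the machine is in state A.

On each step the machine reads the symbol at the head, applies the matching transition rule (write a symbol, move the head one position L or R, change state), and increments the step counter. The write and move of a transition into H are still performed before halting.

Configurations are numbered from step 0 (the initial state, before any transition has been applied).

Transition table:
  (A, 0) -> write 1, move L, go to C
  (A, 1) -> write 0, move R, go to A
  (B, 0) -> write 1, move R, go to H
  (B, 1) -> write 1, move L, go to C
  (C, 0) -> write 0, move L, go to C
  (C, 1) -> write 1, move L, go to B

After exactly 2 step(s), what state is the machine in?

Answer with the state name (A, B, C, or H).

Answer: B

Derivation:
Step 1: in state A at pos 2, read 0 -> (A,0)->write 1,move L,goto C. Now: state=C, head=1, tape[-2..4]=0101110 (head:    ^)
Step 2: in state C at pos 1, read 1 -> (C,1)->write 1,move L,goto B. Now: state=B, head=0, tape[-2..4]=0101110 (head:   ^)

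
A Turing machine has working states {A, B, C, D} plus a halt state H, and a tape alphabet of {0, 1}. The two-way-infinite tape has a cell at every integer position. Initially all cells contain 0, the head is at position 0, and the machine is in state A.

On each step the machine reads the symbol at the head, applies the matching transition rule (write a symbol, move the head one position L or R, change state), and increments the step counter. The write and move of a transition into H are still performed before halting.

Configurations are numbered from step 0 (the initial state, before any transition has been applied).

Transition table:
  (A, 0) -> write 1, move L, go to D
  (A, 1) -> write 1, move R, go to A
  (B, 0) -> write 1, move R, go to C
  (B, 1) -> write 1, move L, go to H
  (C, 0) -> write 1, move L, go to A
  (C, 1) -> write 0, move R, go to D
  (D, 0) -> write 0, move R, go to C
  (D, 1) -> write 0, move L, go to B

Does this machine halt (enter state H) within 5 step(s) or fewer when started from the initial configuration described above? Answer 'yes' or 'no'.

Step 1: in state A at pos 0, read 0 -> (A,0)->write 1,move L,goto D. Now: state=D, head=-1, tape[-2..1]=0010 (head:  ^)
Step 2: in state D at pos -1, read 0 -> (D,0)->write 0,move R,goto C. Now: state=C, head=0, tape[-2..1]=0010 (head:   ^)
Step 3: in state C at pos 0, read 1 -> (C,1)->write 0,move R,goto D. Now: state=D, head=1, tape[-2..2]=00000 (head:    ^)
Step 4: in state D at pos 1, read 0 -> (D,0)->write 0,move R,goto C. Now: state=C, head=2, tape[-2..3]=000000 (head:     ^)
Step 5: in state C at pos 2, read 0 -> (C,0)->write 1,move L,goto A. Now: state=A, head=1, tape[-2..3]=000010 (head:    ^)
After 5 step(s): state = A (not H) -> not halted within 5 -> no

Answer: no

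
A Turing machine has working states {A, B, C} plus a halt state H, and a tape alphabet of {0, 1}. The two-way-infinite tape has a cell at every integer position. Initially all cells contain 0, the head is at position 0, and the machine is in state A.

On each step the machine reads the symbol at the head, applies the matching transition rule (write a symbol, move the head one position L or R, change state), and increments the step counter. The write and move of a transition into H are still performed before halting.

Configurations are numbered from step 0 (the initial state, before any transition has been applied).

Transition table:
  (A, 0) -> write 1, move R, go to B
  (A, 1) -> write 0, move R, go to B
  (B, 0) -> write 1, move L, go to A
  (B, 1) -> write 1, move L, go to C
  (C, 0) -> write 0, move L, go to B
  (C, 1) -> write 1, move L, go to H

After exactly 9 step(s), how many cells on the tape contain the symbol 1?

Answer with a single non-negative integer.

Step 1: in state A at pos 0, read 0 -> (A,0)->write 1,move R,goto B. Now: state=B, head=1, tape[-1..2]=0100 (head:   ^)
Step 2: in state B at pos 1, read 0 -> (B,0)->write 1,move L,goto A. Now: state=A, head=0, tape[-1..2]=0110 (head:  ^)
Step 3: in state A at pos 0, read 1 -> (A,1)->write 0,move R,goto B. Now: state=B, head=1, tape[-1..2]=0010 (head:   ^)
Step 4: in state B at pos 1, read 1 -> (B,1)->write 1,move L,goto C. Now: state=C, head=0, tape[-1..2]=0010 (head:  ^)
Step 5: in state C at pos 0, read 0 -> (C,0)->write 0,move L,goto B. Now: state=B, head=-1, tape[-2..2]=00010 (head:  ^)
Step 6: in state B at pos -1, read 0 -> (B,0)->write 1,move L,goto A. Now: state=A, head=-2, tape[-3..2]=001010 (head:  ^)
Step 7: in state A at pos -2, read 0 -> (A,0)->write 1,move R,goto B. Now: state=B, head=-1, tape[-3..2]=011010 (head:   ^)
Step 8: in state B at pos -1, read 1 -> (B,1)->write 1,move L,goto C. Now: state=C, head=-2, tape[-3..2]=011010 (head:  ^)
Step 9: in state C at pos -2, read 1 -> (C,1)->write 1,move L,goto H. Now: state=H, head=-3, tape[-4..2]=0011010 (head:  ^)
Cells containing 1 after step 9: {-2, -1, 1} -> 3 cell(s)

Answer: 3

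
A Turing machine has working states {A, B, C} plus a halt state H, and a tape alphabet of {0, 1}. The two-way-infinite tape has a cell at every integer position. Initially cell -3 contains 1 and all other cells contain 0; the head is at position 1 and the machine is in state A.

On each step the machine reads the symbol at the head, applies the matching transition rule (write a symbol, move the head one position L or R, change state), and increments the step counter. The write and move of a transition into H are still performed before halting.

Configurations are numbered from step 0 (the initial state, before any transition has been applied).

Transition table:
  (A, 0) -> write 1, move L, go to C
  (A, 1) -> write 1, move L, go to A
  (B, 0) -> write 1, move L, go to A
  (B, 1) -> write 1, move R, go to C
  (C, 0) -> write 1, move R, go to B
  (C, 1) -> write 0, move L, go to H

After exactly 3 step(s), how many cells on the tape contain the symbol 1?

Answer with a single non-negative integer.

Step 1: in state A at pos 1, read 0 -> (A,0)->write 1,move L,goto C. Now: state=C, head=0, tape[-4..2]=0100010 (head:     ^)
Step 2: in state C at pos 0, read 0 -> (C,0)->write 1,move R,goto B. Now: state=B, head=1, tape[-4..2]=0100110 (head:      ^)
Step 3: in state B at pos 1, read 1 -> (B,1)->write 1,move R,goto C. Now: state=C, head=2, tape[-4..3]=01001100 (head:       ^)
Cells containing 1 after step 3: {-3, 0, 1} -> 3 cell(s)

Answer: 3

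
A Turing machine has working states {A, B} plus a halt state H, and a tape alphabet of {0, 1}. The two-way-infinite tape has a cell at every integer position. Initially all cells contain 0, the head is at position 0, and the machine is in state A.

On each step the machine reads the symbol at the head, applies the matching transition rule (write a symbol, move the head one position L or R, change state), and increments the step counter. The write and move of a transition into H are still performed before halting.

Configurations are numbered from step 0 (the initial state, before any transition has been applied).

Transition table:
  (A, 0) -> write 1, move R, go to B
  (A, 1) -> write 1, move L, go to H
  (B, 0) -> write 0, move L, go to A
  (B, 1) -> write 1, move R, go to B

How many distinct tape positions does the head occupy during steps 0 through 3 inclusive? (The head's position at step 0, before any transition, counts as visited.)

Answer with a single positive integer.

Answer: 3

Derivation:
Step 1: in state A at pos 0, read 0 -> (A,0)->write 1,move R,goto B. Now: state=B, head=1, tape[-1..2]=0100 (head:   ^)
Step 2: in state B at pos 1, read 0 -> (B,0)->write 0,move L,goto A. Now: state=A, head=0, tape[-1..2]=0100 (head:  ^)
Step 3: in state A at pos 0, read 1 -> (A,1)->write 1,move L,goto H. Now: state=H, head=-1, tape[-2..2]=00100 (head:  ^)
Head positions at steps 0..3: starting at 0, distinct positions visited = {-1, 0, 1} -> 3 position(s)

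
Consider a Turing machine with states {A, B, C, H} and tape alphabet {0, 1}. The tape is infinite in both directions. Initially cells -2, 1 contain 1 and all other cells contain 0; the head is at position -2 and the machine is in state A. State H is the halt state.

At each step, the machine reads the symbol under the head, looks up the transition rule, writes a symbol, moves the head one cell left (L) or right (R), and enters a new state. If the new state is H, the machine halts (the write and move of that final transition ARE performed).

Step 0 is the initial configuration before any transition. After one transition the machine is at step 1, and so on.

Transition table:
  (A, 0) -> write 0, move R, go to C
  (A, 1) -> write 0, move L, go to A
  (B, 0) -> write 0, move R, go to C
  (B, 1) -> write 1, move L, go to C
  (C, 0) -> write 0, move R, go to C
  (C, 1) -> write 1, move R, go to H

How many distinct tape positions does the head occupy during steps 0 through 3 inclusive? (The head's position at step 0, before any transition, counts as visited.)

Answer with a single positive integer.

Answer: 3

Derivation:
Step 1: in state A at pos -2, read 1 -> (A,1)->write 0,move L,goto A. Now: state=A, head=-3, tape[-4..2]=0000010 (head:  ^)
Step 2: in state A at pos -3, read 0 -> (A,0)->write 0,move R,goto C. Now: state=C, head=-2, tape[-4..2]=0000010 (head:   ^)
Step 3: in state C at pos -2, read 0 -> (C,0)->write 0,move R,goto C. Now: state=C, head=-1, tape[-4..2]=0000010 (head:    ^)
Head positions at steps 0..3: starting at -2, distinct positions visited = {-3, -2, -1} -> 3 position(s)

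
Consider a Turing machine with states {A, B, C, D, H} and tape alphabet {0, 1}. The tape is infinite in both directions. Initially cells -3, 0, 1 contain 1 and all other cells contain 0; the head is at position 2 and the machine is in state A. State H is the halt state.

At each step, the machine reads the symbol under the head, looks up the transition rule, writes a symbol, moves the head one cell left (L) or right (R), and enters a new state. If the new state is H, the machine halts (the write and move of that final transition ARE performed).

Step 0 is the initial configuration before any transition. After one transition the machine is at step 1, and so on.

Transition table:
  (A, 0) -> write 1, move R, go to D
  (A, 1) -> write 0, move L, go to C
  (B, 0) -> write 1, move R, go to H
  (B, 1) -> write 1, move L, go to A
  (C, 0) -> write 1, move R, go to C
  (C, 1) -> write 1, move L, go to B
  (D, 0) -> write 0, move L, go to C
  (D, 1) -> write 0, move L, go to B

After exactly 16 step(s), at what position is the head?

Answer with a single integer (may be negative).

Answer: -4

Derivation:
Step 1: in state A at pos 2, read 0 -> (A,0)->write 1,move R,goto D. Now: state=D, head=3, tape[-4..4]=010011100 (head:        ^)
Step 2: in state D at pos 3, read 0 -> (D,0)->write 0,move L,goto C. Now: state=C, head=2, tape[-4..4]=010011100 (head:       ^)
Step 3: in state C at pos 2, read 1 -> (C,1)->write 1,move L,goto B. Now: state=B, head=1, tape[-4..4]=010011100 (head:      ^)
Step 4: in state B at pos 1, read 1 -> (B,1)->write 1,move L,goto A. Now: state=A, head=0, tape[-4..4]=010011100 (head:     ^)
Step 5: in state A at pos 0, read 1 -> (A,1)->write 0,move L,goto C. Now: state=C, head=-1, tape[-4..4]=010001100 (head:    ^)
Step 6: in state C at pos -1, read 0 -> (C,0)->write 1,move R,goto C. Now: state=C, head=0, tape[-4..4]=010101100 (head:     ^)
Step 7: in state C at pos 0, read 0 -> (C,0)->write 1,move R,goto C. Now: state=C, head=1, tape[-4..4]=010111100 (head:      ^)
Step 8: in state C at pos 1, read 1 -> (C,1)->write 1,move L,goto B. Now: state=B, head=0, tape[-4..4]=010111100 (head:     ^)
Step 9: in state B at pos 0, read 1 -> (B,1)->write 1,move L,goto A. Now: state=A, head=-1, tape[-4..4]=010111100 (head:    ^)
Step 10: in state A at pos -1, read 1 -> (A,1)->write 0,move L,goto C. Now: state=C, head=-2, tape[-4..4]=010011100 (head:   ^)
Step 11: in state C at pos -2, read 0 -> (C,0)->write 1,move R,goto C. Now: state=C, head=-1, tape[-4..4]=011011100 (head:    ^)
Step 12: in state C at pos -1, read 0 -> (C,0)->write 1,move R,goto C. Now: state=C, head=0, tape[-4..4]=011111100 (head:     ^)
Step 13: in state C at pos 0, read 1 -> (C,1)->write 1,move L,goto B. Now: state=B, head=-1, tape[-4..4]=011111100 (head:    ^)
Step 14: in state B at pos -1, read 1 -> (B,1)->write 1,move L,goto A. Now: state=A, head=-2, tape[-4..4]=011111100 (head:   ^)
Step 15: in state A at pos -2, read 1 -> (A,1)->write 0,move L,goto C. Now: state=C, head=-3, tape[-4..4]=010111100 (head:  ^)
Step 16: in state C at pos -3, read 1 -> (C,1)->write 1,move L,goto B. Now: state=B, head=-4, tape[-5..4]=0010111100 (head:  ^)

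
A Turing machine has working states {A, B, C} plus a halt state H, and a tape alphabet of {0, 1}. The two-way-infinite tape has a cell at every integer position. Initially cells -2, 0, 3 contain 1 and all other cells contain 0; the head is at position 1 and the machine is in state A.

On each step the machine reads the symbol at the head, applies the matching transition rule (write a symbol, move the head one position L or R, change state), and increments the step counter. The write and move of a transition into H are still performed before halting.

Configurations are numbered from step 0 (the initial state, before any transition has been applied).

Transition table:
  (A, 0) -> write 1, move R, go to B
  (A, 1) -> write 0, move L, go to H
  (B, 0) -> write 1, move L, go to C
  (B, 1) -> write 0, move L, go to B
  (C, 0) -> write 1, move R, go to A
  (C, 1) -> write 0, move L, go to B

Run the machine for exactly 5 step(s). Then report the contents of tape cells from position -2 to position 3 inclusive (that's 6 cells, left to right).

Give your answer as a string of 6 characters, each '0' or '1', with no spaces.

Step 1: in state A at pos 1, read 0 -> (A,0)->write 1,move R,goto B. Now: state=B, head=2, tape[-3..4]=01011010 (head:      ^)
Step 2: in state B at pos 2, read 0 -> (B,0)->write 1,move L,goto C. Now: state=C, head=1, tape[-3..4]=01011110 (head:     ^)
Step 3: in state C at pos 1, read 1 -> (C,1)->write 0,move L,goto B. Now: state=B, head=0, tape[-3..4]=01010110 (head:    ^)
Step 4: in state B at pos 0, read 1 -> (B,1)->write 0,move L,goto B. Now: state=B, head=-1, tape[-3..4]=01000110 (head:   ^)
Step 5: in state B at pos -1, read 0 -> (B,0)->write 1,move L,goto C. Now: state=C, head=-2, tape[-3..4]=01100110 (head:  ^)

Answer: 110011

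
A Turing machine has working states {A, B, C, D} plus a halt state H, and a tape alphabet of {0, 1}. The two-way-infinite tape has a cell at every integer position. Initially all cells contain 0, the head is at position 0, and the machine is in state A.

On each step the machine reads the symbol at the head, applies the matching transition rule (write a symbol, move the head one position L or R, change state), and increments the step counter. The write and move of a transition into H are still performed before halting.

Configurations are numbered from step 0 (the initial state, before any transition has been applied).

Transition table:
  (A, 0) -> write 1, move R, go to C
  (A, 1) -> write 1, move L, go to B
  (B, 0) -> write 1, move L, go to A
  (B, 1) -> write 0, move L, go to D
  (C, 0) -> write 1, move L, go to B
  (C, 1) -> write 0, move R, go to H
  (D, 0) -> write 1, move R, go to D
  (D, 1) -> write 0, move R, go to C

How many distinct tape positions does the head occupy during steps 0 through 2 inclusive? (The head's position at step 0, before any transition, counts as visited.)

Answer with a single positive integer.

Answer: 2

Derivation:
Step 1: in state A at pos 0, read 0 -> (A,0)->write 1,move R,goto C. Now: state=C, head=1, tape[-1..2]=0100 (head:   ^)
Step 2: in state C at pos 1, read 0 -> (C,0)->write 1,move L,goto B. Now: state=B, head=0, tape[-1..2]=0110 (head:  ^)
Head positions at steps 0..2: starting at 0, distinct positions visited = {0, 1} -> 2 position(s)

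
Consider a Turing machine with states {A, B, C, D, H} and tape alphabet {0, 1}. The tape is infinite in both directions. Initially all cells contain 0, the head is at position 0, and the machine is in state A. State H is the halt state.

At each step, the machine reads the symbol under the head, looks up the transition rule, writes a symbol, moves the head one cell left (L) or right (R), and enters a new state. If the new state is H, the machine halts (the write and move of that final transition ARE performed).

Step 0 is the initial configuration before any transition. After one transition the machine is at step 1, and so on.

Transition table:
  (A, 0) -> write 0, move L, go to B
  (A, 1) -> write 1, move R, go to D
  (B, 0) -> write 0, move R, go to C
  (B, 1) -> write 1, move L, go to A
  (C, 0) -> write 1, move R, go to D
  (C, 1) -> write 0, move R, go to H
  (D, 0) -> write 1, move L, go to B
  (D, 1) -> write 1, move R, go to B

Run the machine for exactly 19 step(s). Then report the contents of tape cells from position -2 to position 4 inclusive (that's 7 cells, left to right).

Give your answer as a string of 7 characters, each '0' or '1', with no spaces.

Step 1: in state A at pos 0, read 0 -> (A,0)->write 0,move L,goto B. Now: state=B, head=-1, tape[-2..1]=0000 (head:  ^)
Step 2: in state B at pos -1, read 0 -> (B,0)->write 0,move R,goto C. Now: state=C, head=0, tape[-2..1]=0000 (head:   ^)
Step 3: in state C at pos 0, read 0 -> (C,0)->write 1,move R,goto D. Now: state=D, head=1, tape[-2..2]=00100 (head:    ^)
Step 4: in state D at pos 1, read 0 -> (D,0)->write 1,move L,goto B. Now: state=B, head=0, tape[-2..2]=00110 (head:   ^)
Step 5: in state B at pos 0, read 1 -> (B,1)->write 1,move L,goto A. Now: state=A, head=-1, tape[-2..2]=00110 (head:  ^)
Step 6: in state A at pos -1, read 0 -> (A,0)->write 0,move L,goto B. Now: state=B, head=-2, tape[-3..2]=000110 (head:  ^)
Step 7: in state B at pos -2, read 0 -> (B,0)->write 0,move R,goto C. Now: state=C, head=-1, tape[-3..2]=000110 (head:   ^)
Step 8: in state C at pos -1, read 0 -> (C,0)->write 1,move R,goto D. Now: state=D, head=0, tape[-3..2]=001110 (head:    ^)
Step 9: in state D at pos 0, read 1 -> (D,1)->write 1,move R,goto B. Now: state=B, head=1, tape[-3..2]=001110 (head:     ^)
Step 10: in state B at pos 1, read 1 -> (B,1)->write 1,move L,goto A. Now: state=A, head=0, tape[-3..2]=001110 (head:    ^)
Step 11: in state A at pos 0, read 1 -> (A,1)->write 1,move R,goto D. Now: state=D, head=1, tape[-3..2]=001110 (head:     ^)
Step 12: in state D at pos 1, read 1 -> (D,1)->write 1,move R,goto B. Now: state=B, head=2, tape[-3..3]=0011100 (head:      ^)
Step 13: in state B at pos 2, read 0 -> (B,0)->write 0,move R,goto C. Now: state=C, head=3, tape[-3..4]=00111000 (head:       ^)
Step 14: in state C at pos 3, read 0 -> (C,0)->write 1,move R,goto D. Now: state=D, head=4, tape[-3..5]=001110100 (head:        ^)
Step 15: in state D at pos 4, read 0 -> (D,0)->write 1,move L,goto B. Now: state=B, head=3, tape[-3..5]=001110110 (head:       ^)
Step 16: in state B at pos 3, read 1 -> (B,1)->write 1,move L,goto A. Now: state=A, head=2, tape[-3..5]=001110110 (head:      ^)
Step 17: in state A at pos 2, read 0 -> (A,0)->write 0,move L,goto B. Now: state=B, head=1, tape[-3..5]=001110110 (head:     ^)
Step 18: in state B at pos 1, read 1 -> (B,1)->write 1,move L,goto A. Now: state=A, head=0, tape[-3..5]=001110110 (head:    ^)
Step 19: in state A at pos 0, read 1 -> (A,1)->write 1,move R,goto D. Now: state=D, head=1, tape[-3..5]=001110110 (head:     ^)

Answer: 0111011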